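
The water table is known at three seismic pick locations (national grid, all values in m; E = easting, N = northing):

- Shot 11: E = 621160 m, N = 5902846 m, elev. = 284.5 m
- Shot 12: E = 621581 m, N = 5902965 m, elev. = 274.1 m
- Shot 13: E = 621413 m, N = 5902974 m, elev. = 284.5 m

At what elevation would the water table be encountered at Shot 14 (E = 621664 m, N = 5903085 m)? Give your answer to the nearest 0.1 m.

282.7 m

Two edge vectors: Shot 11→Shot 12 = (421, 119, -10.4), Shot 11→Shot 13 = (253, 128, 0).
Normal n = (Shot 11→Shot 12) × (Shot 11→Shot 13) = (1331.2, -2631.2, 23781).
So ∂z/∂E = −n_x/n_z = −0.055977461 and ∂z/∂N = −n_y/n_z = 0.110642950.
Intercept c from Shot 11: 284.5 + 34770.96 − 653108.30 = −618052.84.
At (621664, 5903085): z = −34799.2 + 653134.7 − 618052.84 = 282.7 m.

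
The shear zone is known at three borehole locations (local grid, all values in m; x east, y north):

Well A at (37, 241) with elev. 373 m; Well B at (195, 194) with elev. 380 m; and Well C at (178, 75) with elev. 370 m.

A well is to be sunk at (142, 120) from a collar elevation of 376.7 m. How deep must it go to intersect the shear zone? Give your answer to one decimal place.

5.7 m

Let the plane be z = a·x + b·y + c.
Well B−Well A: 158a − 47b = 7;  Well C−Well A: 141a − 166b = −3.
Solving gives a = 0.06648, b = 0.07454.
Then c = 373 − a·37 − b·241 = 352.58.
At (142, 120): z_contact = 9.44 + 8.94 + 352.58 = 370.96 m.
Depth below ground = 376.7 − 370.96 = 5.7 m.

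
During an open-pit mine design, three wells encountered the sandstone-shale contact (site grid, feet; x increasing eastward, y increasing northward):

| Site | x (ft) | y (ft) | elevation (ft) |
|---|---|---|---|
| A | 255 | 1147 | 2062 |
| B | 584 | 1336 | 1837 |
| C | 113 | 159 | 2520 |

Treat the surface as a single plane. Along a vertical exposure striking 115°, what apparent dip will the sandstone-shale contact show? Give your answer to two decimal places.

13.73°

Two edge vectors: A→B = (329, 189, -225), A→C = (-142, -988, 458).
Normal n = (A→B) × (A→C) = (-135738, -118732, -298214).
So ∂z/∂x = −n_x/n_z = −0.45517 and ∂z/∂y = −n_y/n_z = −0.39814.
Unit vector along 115° is (sin 115°, cos 115°) = (0.9063, -0.4226).
Slope in that direction = a·(0.9063) + b·(-0.4226) = −0.24426.
Apparent dip = arctan|0.24426| = 13.73° (true dip is 31.2°, so apparent ≤ true as expected).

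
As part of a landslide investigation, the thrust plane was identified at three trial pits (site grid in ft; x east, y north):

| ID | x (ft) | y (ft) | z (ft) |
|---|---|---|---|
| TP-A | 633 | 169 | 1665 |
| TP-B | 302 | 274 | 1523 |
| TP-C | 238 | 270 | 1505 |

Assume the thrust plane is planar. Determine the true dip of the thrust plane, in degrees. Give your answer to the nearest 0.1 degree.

Let the plane be z = a·x + b·y + c.
TP-B−TP-A: −331a + 105b = −142;  TP-C−TP-A: −395a + 101b = −160.
Solving gives a = 0.30557, b = −0.38911.
Gradient magnitude |∇z| = √(a² + b²) = √(0.09337 + 0.15141) = 0.49475.
True dip = arctan(0.49475) = 26.3°, dipping toward NW (azimuth ≈ 322°).

26.3°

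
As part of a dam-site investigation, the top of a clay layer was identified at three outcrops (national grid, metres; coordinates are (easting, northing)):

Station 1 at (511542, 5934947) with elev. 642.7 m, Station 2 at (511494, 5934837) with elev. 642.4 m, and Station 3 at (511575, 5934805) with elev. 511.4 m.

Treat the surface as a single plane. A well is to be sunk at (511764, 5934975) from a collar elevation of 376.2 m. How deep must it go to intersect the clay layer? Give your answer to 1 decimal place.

Two edge vectors: Station 1→Station 2 = (-48, -110, -0.3), Station 1→Station 3 = (33, -142, -131.3).
Normal n = (Station 1→Station 2) × (Station 1→Station 3) = (14400.4, -6312.3, 10446).
So ∂z/∂E = −n_x/n_z = −1.378556385 and ∂z/∂N = −n_y/n_z = 0.604279150.
Intercept c from Station 1: 642.7 + 705189.49 − 3586364.73 = −2880532.54.
At (511764, 5934975): z_contact = −705495.53 + 3586381.65 − 2880532.54 = 353.58 m.
Depth below ground = 376.2 − 353.58 = 22.6 m.

22.6 m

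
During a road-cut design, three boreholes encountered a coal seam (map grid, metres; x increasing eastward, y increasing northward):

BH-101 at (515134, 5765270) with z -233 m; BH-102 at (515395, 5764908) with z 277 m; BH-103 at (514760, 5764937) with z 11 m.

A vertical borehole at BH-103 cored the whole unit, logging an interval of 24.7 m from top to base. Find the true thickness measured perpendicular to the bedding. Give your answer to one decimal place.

15.8 m

Let the plane be z = a·x + b·y + c.
BH-102−BH-101: 261a − 362b = 510;  BH-103−BH-101: −374a − 333b = 244.
Solving gives a = 0.36663, b = −1.14450.
|∇z| = √(a²+b²) = 1.20179, so dip δ = arctan(1.20179) = 50.24°.
True thickness = vertical thickness × cos δ = 24.7 × cos 50.24° = 15.8 m.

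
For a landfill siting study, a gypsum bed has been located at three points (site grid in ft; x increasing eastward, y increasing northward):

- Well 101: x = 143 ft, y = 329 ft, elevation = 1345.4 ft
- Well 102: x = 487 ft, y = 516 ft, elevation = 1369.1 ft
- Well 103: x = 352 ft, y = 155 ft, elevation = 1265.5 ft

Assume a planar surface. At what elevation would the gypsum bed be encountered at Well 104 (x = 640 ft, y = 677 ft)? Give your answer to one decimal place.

1405.2 ft

Let the plane be z = a·x + b·y + c.
Well 102−Well 101: 344a + 187b = 23.7;  Well 103−Well 101: 209a − 174b = −79.9.
Solving gives a = −0.10934, b = 0.32787.
Then c = 1345.4 − a·143 − b·329 = 1253.17.
At (640, 677): z = −70.0 + 222.0 + 1253.17 = 1405.2 ft.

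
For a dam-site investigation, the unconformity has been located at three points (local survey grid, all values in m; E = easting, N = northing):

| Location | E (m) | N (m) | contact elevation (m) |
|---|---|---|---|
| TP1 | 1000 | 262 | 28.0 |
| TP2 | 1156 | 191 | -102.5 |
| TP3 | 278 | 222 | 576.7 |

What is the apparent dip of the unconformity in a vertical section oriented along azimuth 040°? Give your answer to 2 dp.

Let the plane be z = a·E + b·N + c.
TP2−TP1: 156a − 71b = −130.5;  TP3−TP1: −722a − 40b = 548.7.
Solving gives a = −0.76828, b = 0.14997.
Unit vector along 040° is (sin 40°, cos 40°) = (0.6428, 0.7660).
Slope in that direction = a·(0.6428) + b·(0.7660) = −0.37895.
Apparent dip = arctan|0.37895| = 20.75° (true dip is 38.1°, so apparent ≤ true as expected).

20.75°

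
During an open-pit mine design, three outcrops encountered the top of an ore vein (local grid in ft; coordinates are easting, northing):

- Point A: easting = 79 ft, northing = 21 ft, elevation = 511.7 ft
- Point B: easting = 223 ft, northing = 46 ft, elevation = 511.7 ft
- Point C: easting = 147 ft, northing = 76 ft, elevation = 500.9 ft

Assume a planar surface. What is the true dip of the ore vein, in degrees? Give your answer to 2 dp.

Let the plane be z = a·easting + b·northing + c.
Point B−Point A: 144a + 25b = 0;  Point C−Point A: 68a + 55b = −10.8.
Solving gives a = 0.04341, b = −0.25003.
Gradient magnitude |∇z| = √(a² + b²) = √(0.00188 + 0.06252) = 0.25377.
True dip = arctan(0.25377) = 14.24°, dipping toward N (azimuth ≈ 350°).

14.24°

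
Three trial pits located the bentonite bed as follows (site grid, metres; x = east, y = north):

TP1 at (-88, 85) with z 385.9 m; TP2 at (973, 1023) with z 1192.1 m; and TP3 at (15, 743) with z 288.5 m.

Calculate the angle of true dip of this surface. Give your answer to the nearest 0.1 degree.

47.2°

Let the plane be z = a·x + b·y + c.
TP2−TP1: 1061a + 938b = 806.2;  TP3−TP1: 103a + 658b = −97.4.
Solving gives a = 1.03378, b = −0.30985.
Gradient magnitude |∇z| = √(a² + b²) = √(1.06869 + 0.09600) = 1.07921.
True dip = arctan(1.07921) = 47.2°, dipping toward WNW (azimuth ≈ 287°).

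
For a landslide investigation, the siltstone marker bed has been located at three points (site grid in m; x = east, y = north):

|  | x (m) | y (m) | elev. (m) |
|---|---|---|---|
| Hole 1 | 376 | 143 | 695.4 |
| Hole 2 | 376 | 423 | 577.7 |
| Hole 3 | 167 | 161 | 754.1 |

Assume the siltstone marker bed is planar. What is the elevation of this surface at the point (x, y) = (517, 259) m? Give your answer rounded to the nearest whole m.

Two edge vectors: Hole 1→Hole 2 = (0, 280, -117.7), Hole 1→Hole 3 = (-209, 18, 58.7).
Normal n = (Hole 1→Hole 2) × (Hole 1→Hole 3) = (18554.6, 24599.3, 58520).
So ∂z/∂x = −n_x/n_z = −0.31706 and ∂z/∂y = −n_y/n_z = −0.42036.
Intercept c from Hole 1: 695.4 + 119.22 + 60.11 = 874.73.
At (517, 259): z = −163.9 − 108.9 + 874.73 = 601.9 m.

602 m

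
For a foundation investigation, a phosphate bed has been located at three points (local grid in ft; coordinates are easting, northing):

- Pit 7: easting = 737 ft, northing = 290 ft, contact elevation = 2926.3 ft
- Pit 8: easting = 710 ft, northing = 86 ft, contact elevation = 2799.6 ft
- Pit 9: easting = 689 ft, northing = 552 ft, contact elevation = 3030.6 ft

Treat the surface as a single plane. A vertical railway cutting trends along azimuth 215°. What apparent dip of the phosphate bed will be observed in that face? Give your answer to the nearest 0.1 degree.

39.9°

Let the plane be z = a·easting + b·northing + c.
Pit 8−Pit 7: −27a − 204b = −126.7;  Pit 9−Pit 7: −48a + 262b = 104.3.
Solving gives a = 0.70664, b = 0.52755.
Unit vector along 215° is (sin 215°, cos 215°) = (-0.5736, -0.8192).
Slope in that direction = a·(-0.5736) + b·(-0.8192) = −0.83746.
Apparent dip = arctan|0.83746| = 39.9° (true dip is 41.4°, so apparent ≤ true as expected).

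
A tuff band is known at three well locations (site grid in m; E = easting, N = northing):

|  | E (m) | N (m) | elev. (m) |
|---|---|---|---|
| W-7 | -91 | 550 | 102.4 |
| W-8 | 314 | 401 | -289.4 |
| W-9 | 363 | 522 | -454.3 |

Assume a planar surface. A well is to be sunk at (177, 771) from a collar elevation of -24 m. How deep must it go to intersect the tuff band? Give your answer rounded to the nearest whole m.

403 m

Let the plane be z = a·E + b·N + c.
W-8−W-7: 405a − 149b = −391.8;  W-9−W-7: 454a − 28b = −556.7.
Solving gives a = −1.27833, b = −0.84514.
Then c = 102.4 − a·-91 − b·550 = 450.90.
At (177, 771): z_contact = −226.3 − 651.6 + 450.90 = -427.0 m.
Depth below ground = -24 − (-427.0) = 403 m.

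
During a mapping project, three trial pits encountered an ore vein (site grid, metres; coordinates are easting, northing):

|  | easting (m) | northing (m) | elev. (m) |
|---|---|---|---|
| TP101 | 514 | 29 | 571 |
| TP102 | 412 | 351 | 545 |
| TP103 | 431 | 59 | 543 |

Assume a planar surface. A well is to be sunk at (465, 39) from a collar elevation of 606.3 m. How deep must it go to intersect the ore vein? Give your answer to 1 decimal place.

Two edge vectors: TP101→TP102 = (-102, 322, -26), TP101→TP103 = (-83, 30, -28).
Normal n = (TP101→TP102) × (TP101→TP103) = (-8236, -698, 23666).
So ∂z/∂easting = −n_x/n_z = 0.34801 and ∂z/∂northing = −n_y/n_z = 0.02949.
Intercept c from TP101: 571 − 178.88 − 0.86 = 391.27.
At (465, 39): z_contact = 161.82 + 1.15 + 391.27 = 554.24 m.
Depth below ground = 606.3 − 554.24 = 52.1 m.

52.1 m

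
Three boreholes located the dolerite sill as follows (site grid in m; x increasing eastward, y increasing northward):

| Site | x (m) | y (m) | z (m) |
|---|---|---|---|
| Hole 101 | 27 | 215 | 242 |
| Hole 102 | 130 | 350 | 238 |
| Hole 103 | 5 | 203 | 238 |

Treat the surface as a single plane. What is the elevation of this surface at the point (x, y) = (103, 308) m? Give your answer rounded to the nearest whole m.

241 m

Let the plane be z = a·x + b·y + c.
Hole 102−Hole 101: 103a + 135b = −4;  Hole 103−Hole 101: −22a − 12b = −4.
Solving gives a = 0.33910, b = −0.28835.
Then c = 242 − a·27 − b·215 = 294.84.
At (103, 308): z = 34.9 − 88.8 + 294.84 = 241.0 m.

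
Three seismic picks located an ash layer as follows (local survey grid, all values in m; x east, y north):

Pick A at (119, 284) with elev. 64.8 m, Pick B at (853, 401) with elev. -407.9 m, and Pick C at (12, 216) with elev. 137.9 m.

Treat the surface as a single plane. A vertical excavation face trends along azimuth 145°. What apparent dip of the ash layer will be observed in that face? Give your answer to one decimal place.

16.4°

Let the plane be z = a·x + b·y + c.
Pick B−Pick A: 734a + 117b = −472.7;  Pick C−Pick A: −107a − 68b = 73.1.
Solving gives a = −0.63089, b = −0.08227.
Unit vector along 145° is (sin 145°, cos 145°) = (0.5736, -0.8192).
Slope in that direction = a·(0.5736) + b·(-0.8192) = −0.29447.
Apparent dip = arctan|0.29447| = 16.4° (true dip is 32.5°, so apparent ≤ true as expected).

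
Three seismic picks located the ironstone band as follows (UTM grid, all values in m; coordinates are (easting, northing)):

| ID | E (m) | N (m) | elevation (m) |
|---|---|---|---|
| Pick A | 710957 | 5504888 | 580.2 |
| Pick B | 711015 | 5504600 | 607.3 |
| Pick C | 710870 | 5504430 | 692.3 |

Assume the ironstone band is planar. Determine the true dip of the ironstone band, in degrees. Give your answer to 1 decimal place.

Two edge vectors: Pick A→Pick B = (58, -288, 27.1), Pick A→Pick C = (-87, -458, 112.1).
Normal n = (Pick A→Pick B) × (Pick A→Pick C) = (-19873, -8859.5, -51620).
So ∂z/∂E = −n_x/n_z = −0.38499 and ∂z/∂N = −n_y/n_z = −0.17163.
Gradient magnitude |∇z| = √(a² + b²) = √(0.14821 + 0.02946) = 0.42151.
True dip = arctan(0.42151) = 22.9°, dipping toward ENE (azimuth ≈ 066°).

22.9°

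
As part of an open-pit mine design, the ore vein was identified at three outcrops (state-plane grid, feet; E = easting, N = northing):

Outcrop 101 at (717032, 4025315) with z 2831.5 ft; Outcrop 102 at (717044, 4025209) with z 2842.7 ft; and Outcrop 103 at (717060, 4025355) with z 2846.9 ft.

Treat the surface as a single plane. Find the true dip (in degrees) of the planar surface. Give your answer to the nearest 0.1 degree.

31.2°

Two edge vectors: Outcrop 101→Outcrop 102 = (12, -106, 11.2), Outcrop 101→Outcrop 103 = (28, 40, 15.4).
Normal n = (Outcrop 101→Outcrop 102) × (Outcrop 101→Outcrop 103) = (-2080.4, 128.8, 3448).
So ∂z/∂E = −n_x/n_z = 0.60336 and ∂z/∂N = −n_y/n_z = −0.03735.
Gradient magnitude |∇z| = √(a² + b²) = √(0.36405 + 0.00140) = 0.60452.
True dip = arctan(0.60452) = 31.2°, dipping toward W (azimuth ≈ 274°).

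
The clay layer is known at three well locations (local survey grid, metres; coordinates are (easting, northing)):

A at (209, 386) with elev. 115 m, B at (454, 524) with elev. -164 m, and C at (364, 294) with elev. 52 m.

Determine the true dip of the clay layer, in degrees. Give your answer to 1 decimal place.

45.2°

Two edge vectors: A→B = (245, 138, -279), A→C = (155, -92, -63).
Normal n = (A→B) × (A→C) = (-34362, -27810, -43930).
So ∂z/∂E = −n_x/n_z = −0.78220 and ∂z/∂N = −n_y/n_z = −0.63305.
Gradient magnitude |∇z| = √(a² + b²) = √(0.61184 + 0.40076) = 1.00628.
True dip = arctan(1.00628) = 45.2°, dipping toward NE (azimuth ≈ 051°).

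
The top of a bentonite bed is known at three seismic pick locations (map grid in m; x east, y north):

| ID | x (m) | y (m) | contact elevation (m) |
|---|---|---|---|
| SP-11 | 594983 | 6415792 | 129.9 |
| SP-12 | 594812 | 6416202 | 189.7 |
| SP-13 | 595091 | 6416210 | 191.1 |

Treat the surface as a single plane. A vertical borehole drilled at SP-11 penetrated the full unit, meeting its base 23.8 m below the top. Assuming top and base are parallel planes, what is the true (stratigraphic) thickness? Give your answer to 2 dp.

23.55 m

Let the plane be z = a·x + b·y + c.
SP-12−SP-11: −171a + 410b = 59.8;  SP-13−SP-11: 108a + 418b = 61.2.
Solving gives a = 0.00083, b = 0.14620.
|∇z| = √(a²+b²) = 0.14620, so dip δ = arctan(0.14620) = 8.32°.
True thickness = vertical thickness × cos δ = 23.8 × cos 8.32° = 23.55 m.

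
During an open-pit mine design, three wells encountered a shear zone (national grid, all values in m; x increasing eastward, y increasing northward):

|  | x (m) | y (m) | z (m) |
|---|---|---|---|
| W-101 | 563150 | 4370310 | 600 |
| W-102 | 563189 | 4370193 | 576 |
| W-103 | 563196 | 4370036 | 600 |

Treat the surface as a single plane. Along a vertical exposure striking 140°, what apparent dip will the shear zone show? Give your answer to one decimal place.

32.5°

Two edge vectors: W-101→W-102 = (39, -117, -24), W-101→W-103 = (46, -274, 0).
Normal n = (W-101→W-102) × (W-101→W-103) = (-6576, -1104, -5304).
So ∂z/∂x = −n_x/n_z = −1.23982 and ∂z/∂y = −n_y/n_z = −0.20814.
Unit vector along 140° is (sin 140°, cos 140°) = (0.6428, -0.7660).
Slope in that direction = a·(0.6428) + b·(-0.7660) = −0.63749.
Apparent dip = arctan|0.63749| = 32.5° (true dip is 51.5°, so apparent ≤ true as expected).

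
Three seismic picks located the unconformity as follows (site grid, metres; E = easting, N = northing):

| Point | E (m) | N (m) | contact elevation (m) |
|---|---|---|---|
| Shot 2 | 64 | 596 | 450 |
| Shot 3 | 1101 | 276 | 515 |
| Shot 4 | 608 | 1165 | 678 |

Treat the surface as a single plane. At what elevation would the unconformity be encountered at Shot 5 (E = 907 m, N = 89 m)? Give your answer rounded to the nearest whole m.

438 m

Let the plane be z = a·E + b·N + c.
Shot 3−Shot 2: 1037a − 320b = 65;  Shot 4−Shot 2: 544a + 569b = 228.
Solving gives a = 0.14388, b = 0.26314.
Then c = 450 − a·64 − b·596 = 283.96.
At (907, 89): z = 130.5 + 23.4 + 283.96 = 437.9 m.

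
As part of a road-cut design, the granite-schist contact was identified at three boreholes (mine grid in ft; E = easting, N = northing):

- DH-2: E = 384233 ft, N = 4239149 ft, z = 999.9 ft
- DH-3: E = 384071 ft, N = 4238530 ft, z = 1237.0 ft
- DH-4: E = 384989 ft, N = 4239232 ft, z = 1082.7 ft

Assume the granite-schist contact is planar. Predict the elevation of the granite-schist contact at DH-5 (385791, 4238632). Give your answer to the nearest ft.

1462 ft

Two edge vectors: DH-2→DH-3 = (-162, -619, 237.1), DH-2→DH-4 = (756, 83, 82.8).
Normal n = (DH-2→DH-3) × (DH-2→DH-4) = (-70932.5, 192661.2, 454518).
So ∂z/∂E = −n_x/n_z = 0.15606093 and ∂z/∂N = −n_y/n_z = −0.42388024.
Intercept c from DH-2: 999.9 − 59963.76 + 1796891.51 = 1737927.65.
At (385791, 4238632): z = 60206.9 − 1796672.4 + 1737927.65 = 1462.2 ft.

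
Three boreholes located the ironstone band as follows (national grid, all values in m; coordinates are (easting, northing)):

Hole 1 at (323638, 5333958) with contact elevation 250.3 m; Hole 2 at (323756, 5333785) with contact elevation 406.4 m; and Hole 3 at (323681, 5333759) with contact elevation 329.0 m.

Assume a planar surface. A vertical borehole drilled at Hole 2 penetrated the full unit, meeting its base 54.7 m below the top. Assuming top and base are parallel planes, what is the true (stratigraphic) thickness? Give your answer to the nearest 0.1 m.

36.8 m

Let the plane be z = a·E + b·N + c.
Hole 2−Hole 1: 118a − 173b = 156.1;  Hole 3−Hole 1: 43a − 199b = 78.7.
Solving gives a = 1.08763, b = −0.16046.
|∇z| = √(a²+b²) = 1.09940, so dip δ = arctan(1.09940) = 47.71°.
True thickness = vertical thickness × cos δ = 54.7 × cos 47.71° = 36.8 m.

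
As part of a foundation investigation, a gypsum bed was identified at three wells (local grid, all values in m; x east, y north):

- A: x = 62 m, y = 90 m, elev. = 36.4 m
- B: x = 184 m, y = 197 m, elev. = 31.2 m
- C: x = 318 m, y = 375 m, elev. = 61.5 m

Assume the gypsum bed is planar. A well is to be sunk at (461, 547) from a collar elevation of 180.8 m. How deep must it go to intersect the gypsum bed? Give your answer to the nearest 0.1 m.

97.7 m

Two edge vectors: A→B = (122, 107, -5.2), A→C = (256, 285, 25.1).
Normal n = (A→B) × (A→C) = (4167.7, -4393.4, 7378).
So ∂z/∂x = −n_x/n_z = −0.56488 and ∂z/∂y = −n_y/n_z = 0.59547.
Intercept c from A: 36.4 + 35.02 − 53.59 = 17.83.
At (461, 547): z_contact = −260.41 + 325.72 + 17.83 = 83.14 m.
Depth below ground = 180.8 − 83.14 = 97.7 m.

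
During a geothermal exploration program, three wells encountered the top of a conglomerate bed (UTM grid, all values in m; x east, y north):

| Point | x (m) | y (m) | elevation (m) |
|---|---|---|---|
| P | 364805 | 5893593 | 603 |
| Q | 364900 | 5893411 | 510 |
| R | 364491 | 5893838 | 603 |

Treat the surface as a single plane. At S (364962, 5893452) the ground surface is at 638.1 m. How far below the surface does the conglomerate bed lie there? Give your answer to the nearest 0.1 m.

51.0 m

Two edge vectors: P→Q = (95, -182, -93), P→R = (-314, 245, 0).
Normal n = (P→Q) × (P→R) = (22785, 29202, -33873).
So ∂z/∂x = −n_x/n_z = 0.672659640 and ∂z/∂y = −n_y/n_z = 0.862102560.
Intercept c from P: 603 − 245389.60 − 5080881.61 = −5325668.21.
At (364962, 5893452): z_contact = 245495.21 + 5080760.05 − 5325668.21 = 587.05 m.
Depth below ground = 638.1 − 587.05 = 51.0 m.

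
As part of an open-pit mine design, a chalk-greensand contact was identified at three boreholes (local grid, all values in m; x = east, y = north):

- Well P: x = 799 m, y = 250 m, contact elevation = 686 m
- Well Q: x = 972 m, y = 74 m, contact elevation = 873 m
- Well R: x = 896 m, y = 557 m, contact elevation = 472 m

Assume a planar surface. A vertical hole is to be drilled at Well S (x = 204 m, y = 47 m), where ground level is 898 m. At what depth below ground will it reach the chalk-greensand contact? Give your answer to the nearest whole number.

Two edge vectors: Well P→Well Q = (173, -176, 187), Well P→Well R = (97, 307, -214).
Normal n = (Well P→Well Q) × (Well P→Well R) = (-19745, 55161, 70183).
So ∂z/∂x = −n_x/n_z = 0.28134 and ∂z/∂y = −n_y/n_z = −0.78596.
Intercept c from Well P: 686 − 224.79 + 196.49 = 657.70.
At (204, 47): z_contact = 57.4 − 36.9 + 657.70 = 678.2 m.
Depth below ground = 898 − 678.2 = 220 m.

220 m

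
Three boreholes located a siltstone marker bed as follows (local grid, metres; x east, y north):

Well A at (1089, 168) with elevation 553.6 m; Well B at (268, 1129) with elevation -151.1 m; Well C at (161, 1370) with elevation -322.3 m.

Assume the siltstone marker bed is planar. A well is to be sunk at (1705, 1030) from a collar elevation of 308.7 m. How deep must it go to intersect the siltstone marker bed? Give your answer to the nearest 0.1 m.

Let the plane be z = a·x + b·y + c.
Well B−Well A: −821a + 961b = −704.7;  Well C−Well A: −928a + 1202b = −875.9.
Solving gives a = 0.055869, b = −0.685568.
Then c = 553.6 − a·1089 − b·168 = 607.93.
At (1705, 1030): z_contact = 95.26 − 706.14 + 607.93 = -2.94 m.
Depth below ground = 308.7 − (-2.94) = 311.6 m.

311.6 m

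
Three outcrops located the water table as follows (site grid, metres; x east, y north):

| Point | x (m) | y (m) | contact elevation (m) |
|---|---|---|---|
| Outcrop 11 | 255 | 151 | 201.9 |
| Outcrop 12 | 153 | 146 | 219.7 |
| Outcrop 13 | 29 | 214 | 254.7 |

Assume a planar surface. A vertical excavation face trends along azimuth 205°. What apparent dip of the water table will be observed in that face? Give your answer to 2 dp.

Let the plane be z = a·x + b·y + c.
Outcrop 12−Outcrop 11: −102a − 5b = 17.8;  Outcrop 13−Outcrop 11: −226a + 63b = 52.8.
Solving gives a = −0.18335, b = 0.18036.
Unit vector along 205° is (sin 205°, cos 205°) = (-0.4226, -0.9063).
Slope in that direction = a·(-0.4226) + b·(-0.9063) = −0.08597.
Apparent dip = arctan|0.08597| = 4.91° (true dip is 14.4°, so apparent ≤ true as expected).

4.91°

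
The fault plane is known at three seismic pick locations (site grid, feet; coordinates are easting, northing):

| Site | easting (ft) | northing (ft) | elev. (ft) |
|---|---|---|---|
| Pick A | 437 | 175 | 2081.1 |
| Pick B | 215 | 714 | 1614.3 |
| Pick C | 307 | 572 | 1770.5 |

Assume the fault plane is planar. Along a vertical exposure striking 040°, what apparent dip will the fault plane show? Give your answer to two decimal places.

Two edge vectors: Pick A→Pick B = (-222, 539, -466.8), Pick A→Pick C = (-130, 397, -310.6).
Normal n = (Pick A→Pick B) × (Pick A→Pick C) = (17906.2, -8269.2, -18064).
So ∂z/∂easting = −n_x/n_z = 0.99126 and ∂z/∂northing = −n_y/n_z = −0.45777.
Unit vector along 040° is (sin 40°, cos 40°) = (0.6428, 0.7660).
Slope in that direction = a·(0.6428) + b·(0.7660) = 0.28650.
Apparent dip = arctan|0.28650| = 15.99° (true dip is 47.5°, so apparent ≤ true as expected).

15.99°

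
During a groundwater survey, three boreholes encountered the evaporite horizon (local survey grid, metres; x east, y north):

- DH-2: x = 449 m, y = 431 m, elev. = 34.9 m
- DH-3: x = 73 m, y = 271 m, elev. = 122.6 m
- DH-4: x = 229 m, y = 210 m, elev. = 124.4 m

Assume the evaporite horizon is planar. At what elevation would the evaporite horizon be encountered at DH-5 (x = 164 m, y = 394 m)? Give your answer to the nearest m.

76 m

Two edge vectors: DH-2→DH-3 = (-376, -160, 87.7), DH-2→DH-4 = (-220, -221, 89.5).
Normal n = (DH-2→DH-3) × (DH-2→DH-4) = (5061.7, 14358, 47896).
So ∂z/∂x = −n_x/n_z = −0.10568 and ∂z/∂y = −n_y/n_z = −0.29977.
Intercept c from DH-2: 34.9 + 47.45 + 129.20 = 211.55.
At (164, 394): z = −17.3 − 118.1 + 211.55 = 76.1 m.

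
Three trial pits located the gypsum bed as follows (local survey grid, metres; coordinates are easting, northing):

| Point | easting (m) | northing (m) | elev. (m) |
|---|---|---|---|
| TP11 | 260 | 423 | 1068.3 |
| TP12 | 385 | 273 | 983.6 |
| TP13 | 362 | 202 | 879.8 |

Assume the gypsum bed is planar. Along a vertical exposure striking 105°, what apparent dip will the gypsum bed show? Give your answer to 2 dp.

23.54°

Let the plane be z = a·easting + b·northing + c.
TP12−TP11: 125a − 150b = −84.7;  TP13−TP11: 102a − 221b = −188.5.
Solving gives a = 0.77536, b = 1.21080.
Unit vector along 105° is (sin 105°, cos 105°) = (0.9659, -0.2588).
Slope in that direction = a·(0.9659) + b·(-0.2588) = 0.43556.
Apparent dip = arctan|0.43556| = 23.54° (true dip is 55.2°, so apparent ≤ true as expected).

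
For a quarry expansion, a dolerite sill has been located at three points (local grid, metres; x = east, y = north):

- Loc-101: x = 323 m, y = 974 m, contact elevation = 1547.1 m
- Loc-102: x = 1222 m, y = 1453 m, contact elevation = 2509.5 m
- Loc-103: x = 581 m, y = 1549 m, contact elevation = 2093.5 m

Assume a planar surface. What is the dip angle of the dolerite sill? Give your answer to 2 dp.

43.98°

Let the plane be z = a·x + b·y + c.
Loc-102−Loc-101: 899a + 479b = 962.4;  Loc-103−Loc-101: 258a + 575b = 546.4.
Solving gives a = 0.74148, b = 0.61756.
Gradient magnitude |∇z| = √(a² + b²) = √(0.54979 + 0.38139) = 0.96497.
True dip = arctan(0.96497) = 43.98°, dipping toward SW (azimuth ≈ 230°).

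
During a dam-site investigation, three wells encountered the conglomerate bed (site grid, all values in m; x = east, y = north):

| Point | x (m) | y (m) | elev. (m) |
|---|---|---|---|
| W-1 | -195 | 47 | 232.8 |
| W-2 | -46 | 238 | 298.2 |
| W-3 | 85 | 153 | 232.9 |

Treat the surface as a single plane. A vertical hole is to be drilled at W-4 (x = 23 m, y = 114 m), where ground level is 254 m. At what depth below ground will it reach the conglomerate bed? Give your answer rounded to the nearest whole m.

Let the plane be z = a·x + b·y + c.
W-2−W-1: 149a + 191b = 65.4;  W-3−W-1: 280a + 106b = 0.1.
Solving gives a = −0.18344, b = 0.48551.
Then c = 232.8 − a·-195 − b·47 = 174.21.
At (23, 114): z_contact = −4.2 + 55.3 + 174.21 = 225.3 m.
Depth below ground = 254 − 225.3 = 29 m.

29 m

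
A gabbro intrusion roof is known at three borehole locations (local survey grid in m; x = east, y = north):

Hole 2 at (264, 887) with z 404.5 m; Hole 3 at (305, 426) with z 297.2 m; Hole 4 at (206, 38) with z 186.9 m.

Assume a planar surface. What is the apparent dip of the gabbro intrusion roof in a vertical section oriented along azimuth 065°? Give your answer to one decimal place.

13.5°

Let the plane be z = a·x + b·y + c.
Hole 3−Hole 2: 41a − 461b = −107.3;  Hole 4−Hole 2: −58a − 849b = −217.6.
Solving gives a = 0.14974, b = 0.24607.
Unit vector along 065° is (sin 65°, cos 65°) = (0.9063, 0.4226).
Slope in that direction = a·(0.9063) + b·(0.4226) = 0.23970.
Apparent dip = arctan|0.23970| = 13.5° (true dip is 16.1°, so apparent ≤ true as expected).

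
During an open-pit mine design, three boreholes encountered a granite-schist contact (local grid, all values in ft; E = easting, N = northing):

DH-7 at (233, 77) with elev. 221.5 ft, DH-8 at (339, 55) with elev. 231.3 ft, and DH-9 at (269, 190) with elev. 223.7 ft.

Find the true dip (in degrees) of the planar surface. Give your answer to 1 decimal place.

5.2°

Let the plane be z = a·E + b·N + c.
DH-8−DH-7: 106a − 22b = 9.8;  DH-9−DH-7: 36a + 113b = 2.2.
Solving gives a = 0.09051, b = −0.00937.
Gradient magnitude |∇z| = √(a² + b²) = √(0.00819 + 0.00009) = 0.09099.
True dip = arctan(0.09099) = 5.2°, dipping toward W (azimuth ≈ 276°).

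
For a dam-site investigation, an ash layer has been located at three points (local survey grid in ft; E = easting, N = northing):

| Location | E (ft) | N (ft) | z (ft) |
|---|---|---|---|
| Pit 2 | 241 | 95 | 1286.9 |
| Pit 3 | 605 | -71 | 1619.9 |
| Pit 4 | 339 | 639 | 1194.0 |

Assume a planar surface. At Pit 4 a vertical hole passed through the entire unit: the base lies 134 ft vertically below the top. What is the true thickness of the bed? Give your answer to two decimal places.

Two edge vectors: Pit 2→Pit 3 = (364, -166, 333), Pit 2→Pit 4 = (98, 544, -92.9).
Normal n = (Pit 2→Pit 3) × (Pit 2→Pit 4) = (-165730.6, 66449.6, 214284).
So ∂z/∂E = −n_x/n_z = 0.77342 and ∂z/∂N = −n_y/n_z = −0.31010.
|∇z| = √(a²+b²) = 0.83327, so dip δ = arctan(0.83327) = 39.80°.
True thickness = vertical thickness × cos δ = 134 × cos 39.80° = 102.95 ft.

102.95 ft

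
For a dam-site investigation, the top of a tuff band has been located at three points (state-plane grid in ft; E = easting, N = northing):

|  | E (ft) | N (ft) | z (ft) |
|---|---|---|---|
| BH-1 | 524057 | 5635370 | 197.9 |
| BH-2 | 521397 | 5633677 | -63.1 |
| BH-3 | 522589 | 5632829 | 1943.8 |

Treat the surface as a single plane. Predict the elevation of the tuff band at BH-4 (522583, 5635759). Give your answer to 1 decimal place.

-1507.9 ft

Let the plane be z = a·E + b·N + c.
BH-2−BH-1: −2660a − 1693b = −261;  BH-3−BH-1: −1468a − 2541b = 1745.9.
Solving gives a = 0.846802353, b = −1.176310844.
Then c = 197.9 − a·524057 − b·5635370 = 6185372.04.
At (522583, 5635759): z = 442524.5 − 6629404.4 + 6185372.04 = -1507.9 ft.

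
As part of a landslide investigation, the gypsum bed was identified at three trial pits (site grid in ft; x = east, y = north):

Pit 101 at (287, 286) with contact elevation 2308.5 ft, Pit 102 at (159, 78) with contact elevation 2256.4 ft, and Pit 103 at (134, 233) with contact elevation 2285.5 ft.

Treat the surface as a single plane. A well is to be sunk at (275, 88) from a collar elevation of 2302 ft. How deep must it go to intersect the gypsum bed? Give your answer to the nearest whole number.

34 ft

Let the plane be z = a·x + b·y + c.
Pit 102−Pit 101: −128a − 208b = −52.1;  Pit 103−Pit 101: −153a − 53b = −23.
Solving gives a = 0.08078, b = 0.20077.
Then c = 2308.5 − a·287 − b·286 = 2227.90.
At (275, 88): z_contact = 22.2 + 17.7 + 2227.90 = 2267.8 ft.
Depth below ground = 2302 − 2267.8 = 34 ft.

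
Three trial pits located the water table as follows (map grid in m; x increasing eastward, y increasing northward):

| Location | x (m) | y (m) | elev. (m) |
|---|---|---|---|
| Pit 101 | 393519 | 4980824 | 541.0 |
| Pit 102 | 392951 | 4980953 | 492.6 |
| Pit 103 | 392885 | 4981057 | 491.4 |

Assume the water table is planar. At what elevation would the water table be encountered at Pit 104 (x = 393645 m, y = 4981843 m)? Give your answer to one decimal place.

Let the plane be z = a·x + b·y + c.
Pit 102−Pit 101: −568a + 129b = −48.4;  Pit 103−Pit 101: −634a + 233b = −49.6.
Solving gives a = 0.096499070, b = 0.049701333.
Then c = 541 − a·393519 − b·4980824 = −284986.81.
At (393645, 4981843): z = 37986.4 + 247604.2 − 284986.81 = 603.8 m.

603.8 m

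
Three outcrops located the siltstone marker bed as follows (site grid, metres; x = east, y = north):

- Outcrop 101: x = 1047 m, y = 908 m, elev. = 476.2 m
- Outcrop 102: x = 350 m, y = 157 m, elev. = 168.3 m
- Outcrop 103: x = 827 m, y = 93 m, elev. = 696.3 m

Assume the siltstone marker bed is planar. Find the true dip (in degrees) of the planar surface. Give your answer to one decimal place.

49.5°

Let the plane be z = a·x + b·y + c.
Outcrop 102−Outcrop 101: −697a − 751b = −307.9;  Outcrop 103−Outcrop 101: −220a − 815b = 220.1.
Solving gives a = 1.03326, b = −0.54898.
Gradient magnitude |∇z| = √(a² + b²) = √(1.06763 + 0.30138) = 1.17004.
True dip = arctan(1.17004) = 49.5°, dipping toward WNW (azimuth ≈ 298°).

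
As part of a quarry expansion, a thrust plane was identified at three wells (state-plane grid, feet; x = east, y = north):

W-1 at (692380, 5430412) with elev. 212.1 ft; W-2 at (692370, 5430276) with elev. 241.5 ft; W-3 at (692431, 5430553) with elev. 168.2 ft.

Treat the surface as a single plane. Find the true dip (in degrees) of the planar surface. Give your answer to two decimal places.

Two edge vectors: W-1→W-2 = (-10, -136, 29.4), W-1→W-3 = (51, 141, -43.9).
Normal n = (W-1→W-2) × (W-1→W-3) = (1825, 1060.4, 5526).
So ∂z/∂x = −n_x/n_z = −0.33026 and ∂z/∂y = −n_y/n_z = −0.19189.
Gradient magnitude |∇z| = √(a² + b²) = √(0.10907 + 0.03682) = 0.38196.
True dip = arctan(0.38196) = 20.90°, dipping toward ENE (azimuth ≈ 060°).

20.90°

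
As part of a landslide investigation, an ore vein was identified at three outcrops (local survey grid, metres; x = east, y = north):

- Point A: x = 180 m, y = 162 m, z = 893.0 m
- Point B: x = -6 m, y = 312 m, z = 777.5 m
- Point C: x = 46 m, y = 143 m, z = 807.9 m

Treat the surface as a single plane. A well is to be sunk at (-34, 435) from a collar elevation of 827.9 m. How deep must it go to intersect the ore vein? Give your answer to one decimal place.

Two edge vectors: Point A→Point B = (-186, 150, -115.5), Point A→Point C = (-134, -19, -85.1).
Normal n = (Point A→Point B) × (Point A→Point C) = (-14959.5, -351.6, 23634).
So ∂z/∂x = −n_x/n_z = 0.63297 and ∂z/∂y = −n_y/n_z = 0.01488.
Intercept c from Point A: 893 − 113.93 − 2.41 = 776.66.
At (-34, 435): z_contact = −21.52 + 6.47 + 776.66 = 761.61 m.
Depth below ground = 827.9 − 761.61 = 66.3 m.

66.3 m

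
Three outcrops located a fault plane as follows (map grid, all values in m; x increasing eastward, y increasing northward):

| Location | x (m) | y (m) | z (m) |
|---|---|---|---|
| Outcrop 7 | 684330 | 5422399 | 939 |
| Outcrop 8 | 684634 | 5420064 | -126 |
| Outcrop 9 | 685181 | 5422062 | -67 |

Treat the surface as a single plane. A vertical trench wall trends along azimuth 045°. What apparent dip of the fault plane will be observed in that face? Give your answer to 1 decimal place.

27.5°

Two edge vectors: Outcrop 7→Outcrop 8 = (304, -2335, -1065), Outcrop 7→Outcrop 9 = (851, -337, -1006).
Normal n = (Outcrop 7→Outcrop 8) × (Outcrop 7→Outcrop 9) = (1990105, -600491, 1884637).
So ∂z/∂x = −n_x/n_z = −1.05596 and ∂z/∂y = −n_y/n_z = 0.31862.
Unit vector along 045° is (sin 45°, cos 45°) = (0.7071, 0.7071).
Slope in that direction = a·(0.7071) + b·(0.7071) = −0.52138.
Apparent dip = arctan|0.52138| = 27.5° (true dip is 47.8°, so apparent ≤ true as expected).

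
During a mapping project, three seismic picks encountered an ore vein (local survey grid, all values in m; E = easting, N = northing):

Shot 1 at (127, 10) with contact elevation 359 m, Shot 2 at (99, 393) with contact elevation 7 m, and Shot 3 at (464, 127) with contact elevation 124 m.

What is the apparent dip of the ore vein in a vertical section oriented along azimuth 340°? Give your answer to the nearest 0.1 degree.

Let the plane be z = a·E + b·N + c.
Shot 2−Shot 1: −28a + 383b = −352;  Shot 3−Shot 1: 337a + 117b = −235.
Solving gives a = −0.36889, b = −0.94603.
Unit vector along 340° is (sin 340°, cos 340°) = (-0.3420, 0.9397).
Slope in that direction = a·(-0.3420) + b·(0.9397) = −0.76281.
Apparent dip = arctan|0.76281| = 37.3° (true dip is 45.4°, so apparent ≤ true as expected).

37.3°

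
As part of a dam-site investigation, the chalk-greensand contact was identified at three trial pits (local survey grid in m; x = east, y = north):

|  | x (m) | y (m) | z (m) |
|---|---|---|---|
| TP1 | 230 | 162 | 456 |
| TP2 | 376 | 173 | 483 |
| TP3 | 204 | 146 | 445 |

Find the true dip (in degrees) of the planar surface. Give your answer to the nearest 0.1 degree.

25.0°

Two edge vectors: TP1→TP2 = (146, 11, 27), TP1→TP3 = (-26, -16, -11).
Normal n = (TP1→TP2) × (TP1→TP3) = (311, 904, -2050).
So ∂z/∂x = −n_x/n_z = 0.15171 and ∂z/∂y = −n_y/n_z = 0.44098.
Gradient magnitude |∇z| = √(a² + b²) = √(0.02302 + 0.19446) = 0.46634.
True dip = arctan(0.46634) = 25.0°, dipping toward SSW (azimuth ≈ 199°).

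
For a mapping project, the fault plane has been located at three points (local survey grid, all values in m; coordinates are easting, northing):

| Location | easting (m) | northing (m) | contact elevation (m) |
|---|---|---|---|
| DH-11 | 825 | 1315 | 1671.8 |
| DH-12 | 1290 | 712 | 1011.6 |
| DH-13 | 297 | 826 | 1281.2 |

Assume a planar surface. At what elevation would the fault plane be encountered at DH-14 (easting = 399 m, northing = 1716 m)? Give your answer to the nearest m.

Let the plane be z = a·easting + b·northing + c.
DH-12−DH-11: 465a − 603b = −660.2;  DH-13−DH-11: −528a − 489b = −390.6.
Solving gives a = −0.15997, b = 0.97150.
Then c = 1671.8 − a·825 − b·1315 = 526.25.
At (399, 1716): z = −63.8 + 1667.1 + 526.25 = 2129.5 m.

2130 m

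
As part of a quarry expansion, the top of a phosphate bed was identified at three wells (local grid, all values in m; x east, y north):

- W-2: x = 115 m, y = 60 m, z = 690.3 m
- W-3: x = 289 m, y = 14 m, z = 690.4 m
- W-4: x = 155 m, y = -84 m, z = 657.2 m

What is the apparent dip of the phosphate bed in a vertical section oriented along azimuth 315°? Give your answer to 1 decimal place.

7.3°

Two edge vectors: W-2→W-3 = (174, -46, 0.1), W-2→W-4 = (40, -144, -33.1).
Normal n = (W-2→W-3) × (W-2→W-4) = (1537, 5763.4, -23216).
So ∂z/∂x = −n_x/n_z = 0.06620 and ∂z/∂y = −n_y/n_z = 0.24825.
Unit vector along 315° is (sin 315°, cos 315°) = (-0.7071, 0.7071).
Slope in that direction = a·(-0.7071) + b·(0.7071) = 0.12873.
Apparent dip = arctan|0.12873| = 7.3° (true dip is 14.4°, so apparent ≤ true as expected).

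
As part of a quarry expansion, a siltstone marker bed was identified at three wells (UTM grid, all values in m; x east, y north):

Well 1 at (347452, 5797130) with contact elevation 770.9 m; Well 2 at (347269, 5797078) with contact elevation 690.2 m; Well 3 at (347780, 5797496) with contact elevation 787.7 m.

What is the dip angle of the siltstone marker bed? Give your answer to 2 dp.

36.54°

Let the plane be z = a·x + b·y + c.
Well 2−Well 1: −183a − 52b = −80.7;  Well 3−Well 1: 328a + 366b = 16.8.
Solving gives a = 0.57415, b = −0.46864.
Gradient magnitude |∇z| = √(a² + b²) = √(0.32965 + 0.21962) = 0.74112.
True dip = arctan(0.74112) = 36.54°, dipping toward NW (azimuth ≈ 309°).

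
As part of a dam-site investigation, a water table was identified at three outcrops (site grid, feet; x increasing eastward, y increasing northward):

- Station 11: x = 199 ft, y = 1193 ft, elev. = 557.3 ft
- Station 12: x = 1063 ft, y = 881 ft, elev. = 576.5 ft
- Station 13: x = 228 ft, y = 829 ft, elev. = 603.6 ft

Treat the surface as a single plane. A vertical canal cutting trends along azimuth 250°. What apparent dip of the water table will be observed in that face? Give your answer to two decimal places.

Two edge vectors: Station 11→Station 12 = (864, -312, 19.2), Station 11→Station 13 = (29, -364, 46.3).
Normal n = (Station 11→Station 12) × (Station 11→Station 13) = (-7456.8, -39446.4, -305448).
So ∂z/∂x = −n_x/n_z = −0.02441 and ∂z/∂y = −n_y/n_z = −0.12914.
Unit vector along 250° is (sin 250°, cos 250°) = (-0.9397, -0.3420).
Slope in that direction = a·(-0.9397) + b·(-0.3420) = 0.06711.
Apparent dip = arctan|0.06711| = 3.84° (true dip is 7.5°, so apparent ≤ true as expected).

3.84°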